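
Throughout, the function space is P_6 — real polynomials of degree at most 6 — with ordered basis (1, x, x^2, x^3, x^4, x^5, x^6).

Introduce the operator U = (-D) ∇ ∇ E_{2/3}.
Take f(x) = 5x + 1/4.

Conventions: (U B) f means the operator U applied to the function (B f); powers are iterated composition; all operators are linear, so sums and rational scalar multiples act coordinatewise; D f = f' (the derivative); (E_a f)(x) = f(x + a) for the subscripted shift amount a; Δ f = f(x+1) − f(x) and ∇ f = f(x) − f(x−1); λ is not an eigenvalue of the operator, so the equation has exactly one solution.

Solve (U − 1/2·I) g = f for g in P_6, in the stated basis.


the image equals g(x) = -10x - 1/2

write g with unknown coordinates in the stated basis and equate coefficients in (U − 1/2·I) g = f
solving from the highest basis element down gives g = -10x - 1/2
check: U g = 0
so U g − 1/2·g = 5x + 1/4 = f ✓


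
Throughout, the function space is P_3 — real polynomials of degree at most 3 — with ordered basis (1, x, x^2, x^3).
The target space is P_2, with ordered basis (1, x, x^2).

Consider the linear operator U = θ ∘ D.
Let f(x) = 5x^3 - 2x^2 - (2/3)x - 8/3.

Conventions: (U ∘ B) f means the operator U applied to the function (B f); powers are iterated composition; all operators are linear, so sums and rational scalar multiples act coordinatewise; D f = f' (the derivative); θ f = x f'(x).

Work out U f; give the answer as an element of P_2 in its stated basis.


the result is g(x) = 30x^2 - 4x

D f = 15x^2 - 4x - 2/3
θ D f = 30x^2 - 4x


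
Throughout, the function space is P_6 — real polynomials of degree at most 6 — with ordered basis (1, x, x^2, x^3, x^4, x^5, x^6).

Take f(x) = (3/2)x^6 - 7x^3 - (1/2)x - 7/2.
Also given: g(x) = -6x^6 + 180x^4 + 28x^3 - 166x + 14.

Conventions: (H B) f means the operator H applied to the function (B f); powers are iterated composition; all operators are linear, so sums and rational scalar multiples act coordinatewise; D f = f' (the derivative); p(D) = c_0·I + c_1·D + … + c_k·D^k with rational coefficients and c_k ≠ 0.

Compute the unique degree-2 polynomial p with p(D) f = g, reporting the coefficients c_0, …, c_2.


p(D) = -4·I + 4·D^2, i.e. c_0 = -4, c_1 = 0, c_2 = 4

D^0 f = (3/2)x^6 - 7x^3 - (1/2)x - 7/2
D^1 f = 9x^5 - 21x^2 - 1/2
D^2 f = 45x^4 - 42x
matching coefficients of g against c_0 f + c_1 Df + … from the top degree down determines the c_i
solution: c_0 = -4, c_1 = 0, c_2 = 4


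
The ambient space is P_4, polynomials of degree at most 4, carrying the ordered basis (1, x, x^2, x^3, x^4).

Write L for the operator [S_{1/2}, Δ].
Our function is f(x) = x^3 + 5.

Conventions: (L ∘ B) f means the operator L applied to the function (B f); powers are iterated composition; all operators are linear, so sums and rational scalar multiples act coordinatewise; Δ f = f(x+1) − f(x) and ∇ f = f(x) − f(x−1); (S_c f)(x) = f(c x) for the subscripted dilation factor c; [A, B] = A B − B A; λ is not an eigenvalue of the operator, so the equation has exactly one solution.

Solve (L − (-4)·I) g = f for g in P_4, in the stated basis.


the image equals g(x) = (1/4)x^3 - (3/128)x^2 - (69/1024)x + 9897/8192

write g with unknown coordinates in the stated basis and equate coefficients in (L − (-4)·I) g = f
solving from the highest basis element down gives g = (1/4)x^3 - (3/128)x^2 - (69/1024)x + 9897/8192
check: L g = (3/32)x^2 + (69/256)x + 343/2048
so L g − (-4)·g = x^3 + 5 = f ✓


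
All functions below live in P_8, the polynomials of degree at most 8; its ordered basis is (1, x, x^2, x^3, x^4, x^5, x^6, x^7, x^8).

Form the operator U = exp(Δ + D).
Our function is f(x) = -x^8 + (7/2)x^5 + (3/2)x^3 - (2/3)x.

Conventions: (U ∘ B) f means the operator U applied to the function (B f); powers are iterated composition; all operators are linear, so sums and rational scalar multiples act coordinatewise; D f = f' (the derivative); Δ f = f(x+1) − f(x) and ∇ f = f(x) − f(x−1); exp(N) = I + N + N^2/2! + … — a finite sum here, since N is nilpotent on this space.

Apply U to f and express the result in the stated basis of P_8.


order-1 term: -16x^7 - 28x^6 - 56x^5 - 35x^4 - 21x^3 + 16x^2 + 14x + 8/3
order-2 term: -112x^6 - 336x^5 - 770x^4 - 980x^3 - 826x^2 - (699/2)x - 56
order-3 term: -448x^5 - 1680x^4 - 3920x^3 - 5180x^2 - 3892x - 1241
order-4 term: -1120x^4 - 4480x^3 - 9520x^2 - 10360x - 4753
order-5 term: -1792x^3 - 6720x^2 - 11200x - 7168
order-6 term: -1792x^2 - 5376x - 5152
order-7 term: -1024x - 1792
order-8 term: -256
the series for exp(Δ + D) f terminates at order 8
exp(Δ + D) f = -x^8 - 16x^7 - 140x^6 - (1673/2)x^5 - 3605x^4 - (22383/2)x^3 - 24022x^2 - (193129/6)x - 61246/3

g(x) = -x^8 - 16x^7 - 140x^6 - (1673/2)x^5 - 3605x^4 - (22383/2)x^3 - 24022x^2 - (193129/6)x - 61246/3


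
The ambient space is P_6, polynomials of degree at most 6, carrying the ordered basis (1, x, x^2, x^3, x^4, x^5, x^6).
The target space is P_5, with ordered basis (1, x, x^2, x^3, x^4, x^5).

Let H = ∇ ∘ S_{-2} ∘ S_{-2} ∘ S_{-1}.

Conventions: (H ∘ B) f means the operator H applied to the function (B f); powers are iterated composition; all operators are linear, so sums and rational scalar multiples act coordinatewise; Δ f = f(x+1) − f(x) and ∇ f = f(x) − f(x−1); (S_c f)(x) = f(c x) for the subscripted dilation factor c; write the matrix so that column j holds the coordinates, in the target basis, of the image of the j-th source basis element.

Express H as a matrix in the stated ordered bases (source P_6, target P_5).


image of 1: 0
image of x: -4
image of x^2: 32x - 16
image of x^3: -192x^2 + 192x - 64
image of x^4: 1024x^3 - 1536x^2 + 1024x - 256
image of x^5: -5120x^4 + 10240x^3 - 10240x^2 + 5120x - 1024
image of x^6: 24576x^5 - 61440x^4 + 81920x^3 - 61440x^2 + 24576x - 4096
each image's coordinates form column j of the matrix

the matrix is [[0, -4, -16, -64, -256, -1024, -4096]; [0, 0, 32, 192, 1024, 5120, 24576]; [0, 0, 0, -192, -1536, -10240, -61440]; [0, 0, 0, 0, 1024, 10240, 81920]; [0, 0, 0, 0, 0, -5120, -61440]; [0, 0, 0, 0, 0, 0, 24576]] (rows listed top to bottom)


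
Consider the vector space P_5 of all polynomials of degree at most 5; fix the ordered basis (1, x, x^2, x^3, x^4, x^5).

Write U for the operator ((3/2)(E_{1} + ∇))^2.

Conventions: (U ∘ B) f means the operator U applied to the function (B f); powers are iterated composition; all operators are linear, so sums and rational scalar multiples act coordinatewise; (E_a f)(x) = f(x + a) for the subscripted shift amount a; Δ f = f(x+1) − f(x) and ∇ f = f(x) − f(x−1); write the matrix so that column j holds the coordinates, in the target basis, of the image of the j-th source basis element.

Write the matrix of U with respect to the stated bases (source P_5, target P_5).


the matrix is [[9/4, 9, 18, 9, 72, 9]; [0, 9/4, 18, 54, 36, 360]; [0, 0, 9/4, 27, 108, 90]; [0, 0, 0, 9/4, 36, 180]; [0, 0, 0, 0, 9/4, 45]; [0, 0, 0, 0, 0, 9/4]] (rows listed top to bottom)

image of 1: 9/4
image of x: (9/4)x + 9
image of x^2: (9/4)x^2 + 18x + 18
image of x^3: (9/4)x^3 + 27x^2 + 54x + 9
image of x^4: (9/4)x^4 + 36x^3 + 108x^2 + 36x + 72
image of x^5: (9/4)x^5 + 45x^4 + 180x^3 + 90x^2 + 360x + 9
each image's coordinates form column j of the matrix


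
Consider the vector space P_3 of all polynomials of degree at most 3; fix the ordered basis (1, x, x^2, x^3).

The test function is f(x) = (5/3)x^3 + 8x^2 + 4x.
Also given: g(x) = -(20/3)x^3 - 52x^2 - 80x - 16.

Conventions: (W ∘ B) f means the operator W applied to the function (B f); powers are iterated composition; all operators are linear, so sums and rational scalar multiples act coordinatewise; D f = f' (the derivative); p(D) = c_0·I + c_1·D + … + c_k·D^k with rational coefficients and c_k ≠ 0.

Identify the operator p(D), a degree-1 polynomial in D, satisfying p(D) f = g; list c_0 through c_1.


c_0 = -4, c_1 = -4

D^0 f = (5/3)x^3 + 8x^2 + 4x
D^1 f = 5x^2 + 16x + 4
matching coefficients of g against c_0 f + c_1 Df + … from the top degree down determines the c_i
solution: c_0 = -4, c_1 = -4


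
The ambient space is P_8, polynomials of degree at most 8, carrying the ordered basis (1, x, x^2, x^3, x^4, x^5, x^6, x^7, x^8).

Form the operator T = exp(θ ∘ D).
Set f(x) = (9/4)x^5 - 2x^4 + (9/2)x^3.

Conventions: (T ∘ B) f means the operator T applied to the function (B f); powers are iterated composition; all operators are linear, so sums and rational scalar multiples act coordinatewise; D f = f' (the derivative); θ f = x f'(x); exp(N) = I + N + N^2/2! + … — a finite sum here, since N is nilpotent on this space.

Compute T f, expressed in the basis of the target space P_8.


g(x) = (9/4)x^5 + 43x^4 + (501/2)x^3 + 495x^2 + 249x

order-1 term: 45x^4 - 24x^3 + 27x^2
order-2 term: 270x^3 - 72x^2 + 27x
order-3 term: 540x^2 - 48x
order-4 term: 270x
the series for exp(θ ∘ D) f terminates at order 4
exp(θ ∘ D) f = (9/4)x^5 + 43x^4 + (501/2)x^3 + 495x^2 + 249x


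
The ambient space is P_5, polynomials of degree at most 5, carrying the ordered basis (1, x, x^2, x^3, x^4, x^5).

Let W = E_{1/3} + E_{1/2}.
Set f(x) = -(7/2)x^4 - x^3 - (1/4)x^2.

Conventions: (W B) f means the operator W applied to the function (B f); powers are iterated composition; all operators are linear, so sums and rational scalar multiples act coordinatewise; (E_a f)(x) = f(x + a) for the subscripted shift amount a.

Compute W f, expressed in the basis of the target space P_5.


E_{1/3} f = -(7/2)x^4 - (17/3)x^3 - (43/12)x^2 - (55/54)x - 35/324
E_{1/2} f = -(7/2)x^4 - 8x^3 - 7x^2 - (11/4)x - 13/32
(E_{1/3} + E_{1/2}) f = -7x^4 - (41/3)x^3 - (127/12)x^2 - (407/108)x - 1333/2592

the result is g(x) = -7x^4 - (41/3)x^3 - (127/12)x^2 - (407/108)x - 1333/2592


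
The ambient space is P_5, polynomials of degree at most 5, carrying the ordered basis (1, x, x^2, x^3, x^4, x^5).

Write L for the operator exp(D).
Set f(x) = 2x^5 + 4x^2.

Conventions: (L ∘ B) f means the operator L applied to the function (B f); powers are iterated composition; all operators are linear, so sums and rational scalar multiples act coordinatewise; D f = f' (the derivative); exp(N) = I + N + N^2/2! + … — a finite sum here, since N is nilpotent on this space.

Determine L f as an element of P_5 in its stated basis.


the result is g(x) = 2x^5 + 10x^4 + 20x^3 + 24x^2 + 18x + 6

order-1 term: 10x^4 + 8x
order-2 term: 20x^3 + 4
order-3 term: 20x^2
order-4 term: 10x
order-5 term: 2
the series for exp(D) f terminates at order 5
exp(D) f = 2x^5 + 10x^4 + 20x^3 + 24x^2 + 18x + 6


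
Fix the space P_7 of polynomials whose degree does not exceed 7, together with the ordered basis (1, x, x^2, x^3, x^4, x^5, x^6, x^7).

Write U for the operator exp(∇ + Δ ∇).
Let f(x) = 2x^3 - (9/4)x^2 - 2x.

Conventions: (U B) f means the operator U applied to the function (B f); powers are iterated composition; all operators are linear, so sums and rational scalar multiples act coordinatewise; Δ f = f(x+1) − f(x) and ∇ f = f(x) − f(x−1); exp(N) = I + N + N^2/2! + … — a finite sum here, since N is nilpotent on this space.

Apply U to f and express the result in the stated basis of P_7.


the image equals g(x) = 2x^3 + (15/4)x^2 + (11/2)x + 7/2

order-1 term: 6x^2 + (3/2)x - 9/4
order-2 term: 6x + 15/4
order-3 term: 2
the series for exp(∇ + Δ ∇) f terminates at order 3
exp(∇ + Δ ∇) f = 2x^3 + (15/4)x^2 + (11/2)x + 7/2


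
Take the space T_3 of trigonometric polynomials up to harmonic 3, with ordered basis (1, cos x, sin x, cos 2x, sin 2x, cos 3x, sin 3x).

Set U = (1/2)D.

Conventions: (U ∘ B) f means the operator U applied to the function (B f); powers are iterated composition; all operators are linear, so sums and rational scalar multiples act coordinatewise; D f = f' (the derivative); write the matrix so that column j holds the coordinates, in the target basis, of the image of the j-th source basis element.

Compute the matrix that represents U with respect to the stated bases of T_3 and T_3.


image of 1: 0
image of cos x: -(1/2)sin x
image of sin x: (1/2)cos x
image of cos 2x: -sin 2x
image of sin 2x: cos 2x
image of cos 3x: -(3/2)sin 3x
image of sin 3x: (3/2)cos 3x
each image's coordinates form column j of the matrix

the matrix is [[0, 0, 0, 0, 0, 0, 0]; [0, 0, 1/2, 0, 0, 0, 0]; [0, -1/2, 0, 0, 0, 0, 0]; [0, 0, 0, 0, 1, 0, 0]; [0, 0, 0, -1, 0, 0, 0]; [0, 0, 0, 0, 0, 0, 3/2]; [0, 0, 0, 0, 0, -3/2, 0]] (rows listed top to bottom)


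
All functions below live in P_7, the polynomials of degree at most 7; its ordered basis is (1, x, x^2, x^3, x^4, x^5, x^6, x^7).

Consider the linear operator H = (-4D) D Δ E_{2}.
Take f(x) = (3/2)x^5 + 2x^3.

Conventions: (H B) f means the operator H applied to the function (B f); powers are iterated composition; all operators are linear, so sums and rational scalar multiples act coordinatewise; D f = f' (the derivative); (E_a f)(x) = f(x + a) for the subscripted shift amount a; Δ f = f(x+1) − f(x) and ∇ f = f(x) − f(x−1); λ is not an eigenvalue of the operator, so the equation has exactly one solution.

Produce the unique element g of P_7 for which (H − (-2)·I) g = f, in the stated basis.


the image equals g(x) = (3/4)x^5 + x^3 + 90x^2 + 450x + 582

write g with unknown coordinates in the stated basis and equate coefficients in (H − (-2)·I) g = f
solving from the highest basis element down gives g = (3/4)x^5 + x^3 + 90x^2 + 450x + 582
check: H g = -180x^2 - 900x - 1164
so H g − (-2)·g = (3/2)x^5 + 2x^3 = f ✓


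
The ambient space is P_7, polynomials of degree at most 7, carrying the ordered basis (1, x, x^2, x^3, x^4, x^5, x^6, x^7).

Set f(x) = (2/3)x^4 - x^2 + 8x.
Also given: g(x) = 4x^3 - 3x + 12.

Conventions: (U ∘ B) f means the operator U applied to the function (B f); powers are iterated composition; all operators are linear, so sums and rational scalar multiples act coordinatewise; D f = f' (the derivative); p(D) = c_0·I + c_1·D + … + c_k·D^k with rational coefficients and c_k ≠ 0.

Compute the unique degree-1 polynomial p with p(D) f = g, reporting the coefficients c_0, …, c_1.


D^0 f = (2/3)x^4 - x^2 + 8x
D^1 f = (8/3)x^3 - 2x + 8
matching coefficients of g against c_0 f + c_1 Df + … from the top degree down determines the c_i
solution: c_0 = 0, c_1 = 3/2

c_0 = 0, c_1 = 3/2


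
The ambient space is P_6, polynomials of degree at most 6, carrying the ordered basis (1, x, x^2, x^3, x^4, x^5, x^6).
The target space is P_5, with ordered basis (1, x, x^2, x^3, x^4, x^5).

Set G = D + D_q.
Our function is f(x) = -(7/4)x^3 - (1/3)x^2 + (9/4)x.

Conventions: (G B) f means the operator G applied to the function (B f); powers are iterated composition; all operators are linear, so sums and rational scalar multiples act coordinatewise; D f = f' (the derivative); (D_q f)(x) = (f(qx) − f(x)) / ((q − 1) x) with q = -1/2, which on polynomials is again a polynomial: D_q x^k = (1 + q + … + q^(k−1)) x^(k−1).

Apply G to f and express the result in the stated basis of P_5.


g(x) = -(105/16)x^2 - (5/6)x + 9/2

D f = -(21/4)x^2 - (2/3)x + 9/4
D_q f = -(21/16)x^2 - (1/6)x + 9/4
(D + D_q) f = -(105/16)x^2 - (5/6)x + 9/2


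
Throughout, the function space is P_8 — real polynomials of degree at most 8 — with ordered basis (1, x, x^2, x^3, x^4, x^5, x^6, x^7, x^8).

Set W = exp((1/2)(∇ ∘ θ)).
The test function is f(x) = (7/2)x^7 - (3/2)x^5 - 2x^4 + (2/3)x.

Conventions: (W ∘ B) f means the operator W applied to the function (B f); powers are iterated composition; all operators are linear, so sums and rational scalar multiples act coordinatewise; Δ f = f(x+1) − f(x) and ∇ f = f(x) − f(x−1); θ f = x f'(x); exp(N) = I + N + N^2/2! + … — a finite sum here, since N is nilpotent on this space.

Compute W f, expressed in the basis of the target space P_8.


g(x) = (7/2)x^7 + (343/4)x^6 + 513x^5 + (1383/16)x^4 - (19293/8)x^3 + (55653/32)x^2 + (43631/48)x - 319193/384

order-1 term: (343/4)x^6 - (1029/4)x^5 + 410x^4 - (1629/4)x^3 + (975/4)x^2 - 83x + 77/6
order-2 term: (3087/4)x^5 - (56595/16)x^4 + (59425/8)x^3 - (136341/16)x^2 + (41437/8)x - 5233/4
order-3 term: (25725/8)x^4 - (63455/4)x^3 + (507555/16)x^2 - (471539/16)x + 500113/48
order-4 term: (25725/4)x^3 - (879795/32)x^2 + (642225/16)x - 2453909/128
order-5 term: (46305/8)x^2 - (268569/16)x + 11442
order-6 term: (15435/8)x - 151263/64
order-7 term: 2205/16
the series for exp((1/2)(∇ ∘ θ)) f terminates at order 7
exp((1/2)(∇ ∘ θ)) f = (7/2)x^7 + (343/4)x^6 + 513x^5 + (1383/16)x^4 - (19293/8)x^3 + (55653/32)x^2 + (43631/48)x - 319193/384


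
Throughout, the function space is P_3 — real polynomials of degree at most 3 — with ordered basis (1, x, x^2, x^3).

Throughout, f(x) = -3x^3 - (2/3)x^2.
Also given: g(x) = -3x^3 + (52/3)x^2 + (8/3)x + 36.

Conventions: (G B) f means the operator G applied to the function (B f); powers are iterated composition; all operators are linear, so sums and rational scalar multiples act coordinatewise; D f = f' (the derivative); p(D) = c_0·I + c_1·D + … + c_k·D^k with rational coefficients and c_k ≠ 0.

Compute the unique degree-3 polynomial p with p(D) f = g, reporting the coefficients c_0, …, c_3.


p(D) = I − 2·D − 2·D^3, i.e. c_0 = 1, c_1 = -2, c_2 = 0, c_3 = -2

D^0 f = -3x^3 - (2/3)x^2
D^1 f = -9x^2 - (4/3)x
D^2 f = -18x - 4/3
D^3 f = -18
matching coefficients of g against c_0 f + c_1 Df + … from the top degree down determines the c_i
solution: c_0 = 1, c_1 = -2, c_2 = 0, c_3 = -2


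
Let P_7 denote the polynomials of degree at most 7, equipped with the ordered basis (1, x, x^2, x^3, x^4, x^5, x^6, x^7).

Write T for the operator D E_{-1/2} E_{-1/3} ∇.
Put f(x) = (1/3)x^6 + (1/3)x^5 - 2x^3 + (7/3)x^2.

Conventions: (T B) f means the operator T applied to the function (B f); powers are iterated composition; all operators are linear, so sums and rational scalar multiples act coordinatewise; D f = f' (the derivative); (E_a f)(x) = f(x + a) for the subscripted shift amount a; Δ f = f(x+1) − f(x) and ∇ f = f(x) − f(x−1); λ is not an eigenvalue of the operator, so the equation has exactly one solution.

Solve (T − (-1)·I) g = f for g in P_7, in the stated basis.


write g with unknown coordinates in the stated basis and equate coefficients in (T − (-1)·I) g = f
solving from the highest basis element down gives g = (1/3)x^6 + (1/3)x^5 - 10x^4 + (134/3)x^3 + (112/3)x^2 - (13961/27)x + 313247/648
check: T g = 10x^4 - (140/3)x^3 - 35x^2 + (13961/27)x - 313247/648
so T g − (-1)·g = (1/3)x^6 + (1/3)x^5 - 2x^3 + (7/3)x^2 = f ✓

the image equals g(x) = (1/3)x^6 + (1/3)x^5 - 10x^4 + (134/3)x^3 + (112/3)x^2 - (13961/27)x + 313247/648


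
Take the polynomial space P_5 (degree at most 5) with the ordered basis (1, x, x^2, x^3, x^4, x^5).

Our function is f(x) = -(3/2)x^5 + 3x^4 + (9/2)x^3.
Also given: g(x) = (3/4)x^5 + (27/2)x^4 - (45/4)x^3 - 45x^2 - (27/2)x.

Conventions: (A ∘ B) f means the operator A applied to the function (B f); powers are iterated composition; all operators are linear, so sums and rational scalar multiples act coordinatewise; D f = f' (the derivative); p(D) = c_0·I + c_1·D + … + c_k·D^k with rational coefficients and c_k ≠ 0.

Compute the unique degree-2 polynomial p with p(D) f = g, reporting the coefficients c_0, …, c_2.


D^0 f = -(3/2)x^5 + 3x^4 + (9/2)x^3
D^1 f = -(15/2)x^4 + 12x^3 + (27/2)x^2
D^2 f = -30x^3 + 36x^2 + 27x
matching coefficients of g against c_0 f + c_1 Df + … from the top degree down determines the c_i
solution: c_0 = -1/2, c_1 = -2, c_2 = -1/2

p(D) = -(1/2)·I − 2·D − (1/2)·D^2, i.e. c_0 = -1/2, c_1 = -2, c_2 = -1/2


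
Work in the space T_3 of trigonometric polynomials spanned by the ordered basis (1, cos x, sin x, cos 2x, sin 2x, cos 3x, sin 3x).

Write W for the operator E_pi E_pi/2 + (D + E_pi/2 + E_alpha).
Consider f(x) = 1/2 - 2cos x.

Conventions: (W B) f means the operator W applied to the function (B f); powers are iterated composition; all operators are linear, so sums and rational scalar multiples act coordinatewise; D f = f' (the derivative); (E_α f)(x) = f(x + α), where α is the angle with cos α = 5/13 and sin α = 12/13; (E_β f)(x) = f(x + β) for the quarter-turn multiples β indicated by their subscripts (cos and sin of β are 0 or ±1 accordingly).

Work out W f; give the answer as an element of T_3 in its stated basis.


E_pi/2 f = 1/2 + 2sin x
E_pi E_pi/2 f = 1/2 - 2sin x
D f = 2sin x
E_pi/2 f = 1/2 + 2sin x
E_alpha f = 1/2 - (10/13)cos x + (24/13)sin x
(D + E_pi/2 + E_alpha) f = 1 - (10/13)cos x + (76/13)sin x
(E_pi E_pi/2 + (D + E_pi/2 + E_alpha)) f = 3/2 - (10/13)cos x + (50/13)sin x

the image equals g(x) = 3/2 - (10/13)cos x + (50/13)sin x


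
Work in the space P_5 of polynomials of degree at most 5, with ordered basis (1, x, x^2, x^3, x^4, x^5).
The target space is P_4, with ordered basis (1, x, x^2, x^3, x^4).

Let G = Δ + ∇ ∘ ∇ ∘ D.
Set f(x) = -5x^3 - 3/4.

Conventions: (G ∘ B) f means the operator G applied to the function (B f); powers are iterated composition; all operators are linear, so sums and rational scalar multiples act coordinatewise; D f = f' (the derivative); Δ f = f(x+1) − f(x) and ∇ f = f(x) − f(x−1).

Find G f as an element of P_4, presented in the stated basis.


Δ f = -15x^2 - 15x - 5
D f = -15x^2
∇ D f = -30x + 15
∇ ∇ D f = -30
(Δ + ∇ ∘ ∇ ∘ D) f = -15x^2 - 15x - 35

the result is g(x) = -15x^2 - 15x - 35


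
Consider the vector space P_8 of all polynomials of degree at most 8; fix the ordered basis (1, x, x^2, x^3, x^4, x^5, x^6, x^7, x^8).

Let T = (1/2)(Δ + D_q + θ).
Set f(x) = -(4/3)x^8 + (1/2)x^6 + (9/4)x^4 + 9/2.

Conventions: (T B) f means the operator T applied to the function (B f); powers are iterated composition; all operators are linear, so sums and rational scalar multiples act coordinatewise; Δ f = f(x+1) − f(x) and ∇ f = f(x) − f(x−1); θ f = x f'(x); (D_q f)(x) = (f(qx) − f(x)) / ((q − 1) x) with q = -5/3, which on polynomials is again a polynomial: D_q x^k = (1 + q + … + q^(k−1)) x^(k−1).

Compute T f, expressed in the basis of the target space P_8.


the result is g(x) = -(16/3)x^8 + (61024/6561)x^7 - (103/6)x^6 - (9173/243)x^5 - (461/12)x^4 - (92/3)x^3 - (49/6)x^2 + (2/3)x + 17/24

Δ f = -(32/3)x^7 - (112/3)x^6 - (215/3)x^5 - (515/6)x^4 - (167/3)x^3 - (49/3)x^2 + (4/3)x + 17/12
D_q f = (192032/6561)x^7 - (931/243)x^5 - (17/3)x^3
θ f = -(32/3)x^8 + 3x^6 + 9x^4
(Δ + D_q + θ) f = -(32/3)x^8 + (122048/6561)x^7 - (103/3)x^6 - (18346/243)x^5 - (461/6)x^4 - (184/3)x^3 - (49/3)x^2 + (4/3)x + 17/12
((1/2)(Δ + D_q + θ)) f = -(16/3)x^8 + (61024/6561)x^7 - (103/6)x^6 - (9173/243)x^5 - (461/12)x^4 - (92/3)x^3 - (49/6)x^2 + (2/3)x + 17/24


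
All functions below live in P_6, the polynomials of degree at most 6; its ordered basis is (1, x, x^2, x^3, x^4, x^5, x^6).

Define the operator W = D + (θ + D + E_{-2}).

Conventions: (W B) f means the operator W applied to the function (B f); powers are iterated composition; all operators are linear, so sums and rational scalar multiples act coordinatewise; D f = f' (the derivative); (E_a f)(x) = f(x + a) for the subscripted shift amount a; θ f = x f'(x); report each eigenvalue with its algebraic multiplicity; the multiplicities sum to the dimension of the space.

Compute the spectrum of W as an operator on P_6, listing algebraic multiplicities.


λ = 1 (multiplicity 1), λ = 2 (multiplicity 1), λ = 3 (multiplicity 1), λ = 4 (multiplicity 1), λ = 5 (multiplicity 1), λ = 6 (multiplicity 1), λ = 7 (multiplicity 1)

image of 1: 1
image of x: 2x
image of x^2: 3x^2 + 4
image of x^3: 4x^3 + 12x - 8
image of x^4: 5x^4 + 24x^2 - 32x + 16
image of x^5: 6x^5 + 40x^3 - 80x^2 + 80x - 32
image of x^6: 7x^6 + 60x^4 - 160x^3 + 240x^2 - 192x + 64
the matrix is upper triangular; its diagonal is (1, 2, 3, 4, 5, 6, 7)
for a triangular matrix the eigenvalues are the diagonal entries, with algebraic multiplicity their repetition count


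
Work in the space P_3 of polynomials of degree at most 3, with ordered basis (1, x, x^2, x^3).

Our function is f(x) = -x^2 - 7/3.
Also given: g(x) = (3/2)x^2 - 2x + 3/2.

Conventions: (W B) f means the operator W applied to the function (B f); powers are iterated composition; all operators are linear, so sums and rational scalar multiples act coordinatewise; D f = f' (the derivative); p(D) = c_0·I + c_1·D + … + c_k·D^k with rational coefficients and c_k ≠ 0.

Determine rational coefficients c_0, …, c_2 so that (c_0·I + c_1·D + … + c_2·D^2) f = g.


D^0 f = -x^2 - 7/3
D^1 f = -2x
D^2 f = -2
matching coefficients of g against c_0 f + c_1 Df + … from the top degree down determines the c_i
solution: c_0 = -3/2, c_1 = 1, c_2 = 1

c_0 = -3/2, c_1 = 1, c_2 = 1


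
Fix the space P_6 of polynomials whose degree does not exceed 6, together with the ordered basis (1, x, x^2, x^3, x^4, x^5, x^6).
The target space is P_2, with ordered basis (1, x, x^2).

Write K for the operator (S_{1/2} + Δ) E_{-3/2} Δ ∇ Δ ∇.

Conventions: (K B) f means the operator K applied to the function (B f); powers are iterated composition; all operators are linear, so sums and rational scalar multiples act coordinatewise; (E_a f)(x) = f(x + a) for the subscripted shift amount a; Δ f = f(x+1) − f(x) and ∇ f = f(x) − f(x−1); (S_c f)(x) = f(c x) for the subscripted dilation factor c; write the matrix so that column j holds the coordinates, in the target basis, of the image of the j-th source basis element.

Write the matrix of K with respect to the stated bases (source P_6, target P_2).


the matrix is [[0, 0, 0, 0, 24, -60, 210]; [0, 0, 0, 0, 0, 60, 180]; [0, 0, 0, 0, 0, 0, 90]] (rows listed top to bottom)

image of 1: 0
image of x: 0
image of x^2: 0
image of x^3: 0
image of x^4: 24
image of x^5: 60x - 60
image of x^6: 90x^2 + 180x + 210
each image's coordinates form column j of the matrix


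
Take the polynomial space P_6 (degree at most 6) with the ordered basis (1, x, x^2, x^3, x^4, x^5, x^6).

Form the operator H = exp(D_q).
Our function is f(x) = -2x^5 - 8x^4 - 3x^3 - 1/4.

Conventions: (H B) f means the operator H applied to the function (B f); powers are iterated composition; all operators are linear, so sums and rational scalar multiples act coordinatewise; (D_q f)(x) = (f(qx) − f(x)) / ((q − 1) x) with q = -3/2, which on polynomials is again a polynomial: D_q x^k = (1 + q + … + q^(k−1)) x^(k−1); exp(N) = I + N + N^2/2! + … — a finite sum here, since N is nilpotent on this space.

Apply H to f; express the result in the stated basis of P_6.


g(x) = -2x^5 - (119/8)x^4 + (1995/128)x^3 + (14413/1536)x^2 - (12173/12288)x - 1507/4096

order-1 term: -(55/8)x^4 + 13x^3 - (21/4)x^2
order-2 term: (715/128)x^3 + (91/8)x^2 + (21/16)x
order-3 term: (5005/1536)x^2 - (91/48)x + 7/16
order-4 term: -(5005/12288)x - 91/192
order-5 term: -1001/12288
the series for exp(D_q) f terminates at order 5
exp(D_q) f = -2x^5 - (119/8)x^4 + (1995/128)x^3 + (14413/1536)x^2 - (12173/12288)x - 1507/4096


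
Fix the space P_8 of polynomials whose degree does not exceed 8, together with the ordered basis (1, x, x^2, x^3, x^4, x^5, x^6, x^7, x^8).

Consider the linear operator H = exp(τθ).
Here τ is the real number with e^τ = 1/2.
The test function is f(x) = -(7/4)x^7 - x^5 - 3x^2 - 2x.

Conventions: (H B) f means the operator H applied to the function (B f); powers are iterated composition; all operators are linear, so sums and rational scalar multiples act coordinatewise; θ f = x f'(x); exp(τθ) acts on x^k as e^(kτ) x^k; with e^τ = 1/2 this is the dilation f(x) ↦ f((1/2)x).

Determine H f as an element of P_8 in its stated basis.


exp(τθ) x^k = e^(kτ) x^k; with e^τ = 1/2 this sends x^k to (1/2)^k x^k
x ↦ 1/2 x
x^2 ↦ 1/4 x^2
x^5 ↦ 1/32 x^5
x^7 ↦ 1/128 x^7
applying this coordinatewise to f: exp(τθ) f = -(7/512)x^7 - (1/32)x^5 - (3/4)x^2 - x

the image equals g(x) = -(7/512)x^7 - (1/32)x^5 - (3/4)x^2 - x


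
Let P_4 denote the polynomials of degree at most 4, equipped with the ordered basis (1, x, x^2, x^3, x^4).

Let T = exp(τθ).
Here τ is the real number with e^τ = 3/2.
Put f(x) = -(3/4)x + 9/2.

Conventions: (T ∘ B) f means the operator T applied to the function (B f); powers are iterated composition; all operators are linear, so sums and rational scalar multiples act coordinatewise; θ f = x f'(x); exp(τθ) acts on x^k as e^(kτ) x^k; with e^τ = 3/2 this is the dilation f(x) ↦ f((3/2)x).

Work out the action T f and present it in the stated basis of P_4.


g(x) = -(9/8)x + 9/2

exp(τθ) x^k = e^(kτ) x^k; with e^τ = 3/2 this sends x^k to (3/2)^k x^k
x ↦ 3/2 x
applying this coordinatewise to f: exp(τθ) f = -(9/8)x + 9/2


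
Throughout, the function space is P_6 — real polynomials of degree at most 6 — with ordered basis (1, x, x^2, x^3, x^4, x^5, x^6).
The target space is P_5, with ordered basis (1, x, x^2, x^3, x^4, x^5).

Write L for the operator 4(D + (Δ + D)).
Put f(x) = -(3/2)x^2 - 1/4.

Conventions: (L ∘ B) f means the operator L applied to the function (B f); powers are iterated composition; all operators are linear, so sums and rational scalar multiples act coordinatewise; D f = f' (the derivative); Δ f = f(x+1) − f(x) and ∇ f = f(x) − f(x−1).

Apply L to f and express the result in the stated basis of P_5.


D f = -3x
Δ f = -3x - 3/2
D f = -3x
(Δ + D) f = -6x - 3/2
(D + (Δ + D)) f = -9x - 3/2
(4(D + (Δ + D))) f = -36x - 6

the result is g(x) = -36x - 6


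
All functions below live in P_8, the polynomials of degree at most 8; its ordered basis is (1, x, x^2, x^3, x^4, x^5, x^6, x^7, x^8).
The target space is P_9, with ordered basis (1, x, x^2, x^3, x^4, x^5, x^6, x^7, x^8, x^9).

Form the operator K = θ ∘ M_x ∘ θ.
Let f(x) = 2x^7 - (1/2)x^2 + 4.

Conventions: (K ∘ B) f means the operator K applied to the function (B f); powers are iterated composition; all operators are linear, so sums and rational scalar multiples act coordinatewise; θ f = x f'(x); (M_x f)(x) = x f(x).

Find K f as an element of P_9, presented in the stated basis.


θ f = 14x^7 - x^2
M_x θ f = 14x^8 - x^3
θ M_x θ f = 112x^8 - 3x^3

g(x) = 112x^8 - 3x^3


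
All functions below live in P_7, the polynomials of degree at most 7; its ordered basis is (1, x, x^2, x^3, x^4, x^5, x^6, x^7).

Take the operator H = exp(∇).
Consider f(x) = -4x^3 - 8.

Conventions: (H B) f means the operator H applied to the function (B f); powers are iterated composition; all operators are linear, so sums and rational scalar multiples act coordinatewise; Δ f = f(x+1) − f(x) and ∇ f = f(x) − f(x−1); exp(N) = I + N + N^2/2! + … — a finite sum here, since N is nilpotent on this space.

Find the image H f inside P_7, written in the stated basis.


order-1 term: -12x^2 + 12x - 4
order-2 term: -12x + 12
order-3 term: -4
the series for exp(∇) f terminates at order 3
exp(∇) f = -4x^3 - 12x^2 - 4

the image equals g(x) = -4x^3 - 12x^2 - 4


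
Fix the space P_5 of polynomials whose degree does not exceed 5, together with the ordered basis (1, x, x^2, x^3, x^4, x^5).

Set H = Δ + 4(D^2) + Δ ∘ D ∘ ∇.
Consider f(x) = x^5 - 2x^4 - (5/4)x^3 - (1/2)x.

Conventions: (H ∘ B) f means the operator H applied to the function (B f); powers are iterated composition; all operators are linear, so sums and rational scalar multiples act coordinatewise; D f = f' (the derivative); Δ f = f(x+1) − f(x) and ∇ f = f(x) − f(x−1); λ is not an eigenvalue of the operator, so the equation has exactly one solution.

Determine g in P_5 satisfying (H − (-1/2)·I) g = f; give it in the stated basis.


write g with unknown coordinates in the stated basis and equate coefficients in (H − (-1/2)·I) g = f
solving from the highest basis element down gives g = 2x^5 - 24x^4 - (341/2)x^3 + 3335x^2 - 2810x - 52019
check: H g = 10x^4 + 84x^3 - (3335/2)x^2 + (2809/2)x + 52019/2
so H g − (-1/2)·g = x^5 - 2x^4 - (5/4)x^3 - (1/2)x = f ✓

the result is g(x) = 2x^5 - 24x^4 - (341/2)x^3 + 3335x^2 - 2810x - 52019


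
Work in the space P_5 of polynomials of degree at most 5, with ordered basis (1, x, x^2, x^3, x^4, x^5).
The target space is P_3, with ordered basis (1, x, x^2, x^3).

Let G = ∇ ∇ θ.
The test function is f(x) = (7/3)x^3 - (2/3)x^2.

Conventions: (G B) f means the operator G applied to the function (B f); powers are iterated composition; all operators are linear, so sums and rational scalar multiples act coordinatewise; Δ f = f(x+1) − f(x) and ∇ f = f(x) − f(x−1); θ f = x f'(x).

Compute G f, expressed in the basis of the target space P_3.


the result is g(x) = 42x - 134/3

θ f = 7x^3 - (4/3)x^2
∇ θ f = 21x^2 - (71/3)x + 25/3
∇ ∇ θ f = 42x - 134/3


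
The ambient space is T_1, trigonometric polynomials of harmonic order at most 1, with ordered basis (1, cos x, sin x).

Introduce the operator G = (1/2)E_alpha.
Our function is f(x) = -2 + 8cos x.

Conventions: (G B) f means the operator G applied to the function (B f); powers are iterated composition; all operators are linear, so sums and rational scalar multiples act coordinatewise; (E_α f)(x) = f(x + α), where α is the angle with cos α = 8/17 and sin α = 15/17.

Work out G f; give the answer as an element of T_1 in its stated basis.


E_alpha f = -2 + (64/17)cos x - (120/17)sin x
((1/2)E_alpha) f = -1 + (32/17)cos x - (60/17)sin x

the image equals g(x) = -1 + (32/17)cos x - (60/17)sin x


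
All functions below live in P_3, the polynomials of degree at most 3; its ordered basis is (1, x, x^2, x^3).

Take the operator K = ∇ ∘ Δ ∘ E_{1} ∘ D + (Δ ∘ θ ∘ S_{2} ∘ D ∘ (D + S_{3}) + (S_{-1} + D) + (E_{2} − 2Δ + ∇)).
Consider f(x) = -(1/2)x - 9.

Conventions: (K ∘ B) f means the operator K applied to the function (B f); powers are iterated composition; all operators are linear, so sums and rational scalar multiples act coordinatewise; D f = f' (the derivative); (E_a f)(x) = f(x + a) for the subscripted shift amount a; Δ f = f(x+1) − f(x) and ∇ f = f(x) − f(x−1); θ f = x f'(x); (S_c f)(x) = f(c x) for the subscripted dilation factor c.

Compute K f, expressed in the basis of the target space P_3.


the result is g(x) = -19

D f = -1/2
E_{1} D f = -1/2
Δ E_{1} D f = 0
∇ Δ E_{1} D f = 0
D f = -1/2
S_{3} f = -(3/2)x - 9
(D + S_{3}) f = -(3/2)x - 19/2
D (D + S_{3}) f = -3/2
S_{2} D (D + S_{3}) f = -3/2
θ S_{2} D (D + S_{3}) f = 0
Δ (θ ∘ S_{2} ∘ D) (D + S_{3}) f = 0
S_{-1} f = (1/2)x - 9
D f = -1/2
(S_{-1} + D) f = (1/2)x - 19/2
E_{2} f = -(1/2)x - 10
Δ f = -1/2
(-2Δ) f = 1
∇ f = -1/2
(E_{2} − 2Δ + ∇) f = -(1/2)x - 19/2
(Δ ∘ θ ∘ S_{2} ∘ D ∘ (D + S_{3}) + (S_{-1} + D) + (E_{2} − 2Δ + ∇)) f = -19
(∇ ∘ Δ ∘ E_{1} ∘ D + (Δ ∘ θ ∘ S_{2} ∘ D ∘ (D + S_{3}) + (S_{-1} + D) + (E_{2} − 2Δ + ∇))) f = -19


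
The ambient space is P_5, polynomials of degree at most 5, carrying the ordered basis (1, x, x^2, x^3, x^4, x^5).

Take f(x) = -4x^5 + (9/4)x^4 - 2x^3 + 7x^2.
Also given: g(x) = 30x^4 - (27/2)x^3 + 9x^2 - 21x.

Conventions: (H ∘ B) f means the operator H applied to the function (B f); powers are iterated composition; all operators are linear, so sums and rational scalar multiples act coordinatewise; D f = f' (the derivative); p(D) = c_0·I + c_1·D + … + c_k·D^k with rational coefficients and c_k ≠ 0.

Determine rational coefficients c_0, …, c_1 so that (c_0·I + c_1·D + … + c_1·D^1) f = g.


c_0 = 0, c_1 = -3/2

D^0 f = -4x^5 + (9/4)x^4 - 2x^3 + 7x^2
D^1 f = -20x^4 + 9x^3 - 6x^2 + 14x
matching coefficients of g against c_0 f + c_1 Df + … from the top degree down determines the c_i
solution: c_0 = 0, c_1 = -3/2


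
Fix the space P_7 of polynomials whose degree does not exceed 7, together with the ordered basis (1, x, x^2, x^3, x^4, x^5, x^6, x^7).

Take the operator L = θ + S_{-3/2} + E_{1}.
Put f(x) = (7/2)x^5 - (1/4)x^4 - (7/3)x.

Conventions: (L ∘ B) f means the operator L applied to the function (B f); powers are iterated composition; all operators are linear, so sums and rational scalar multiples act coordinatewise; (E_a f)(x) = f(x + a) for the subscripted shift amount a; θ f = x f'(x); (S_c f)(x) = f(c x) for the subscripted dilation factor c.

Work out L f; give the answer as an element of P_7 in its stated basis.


the image equals g(x) = -(357/64)x^5 + (959/64)x^4 + 34x^3 + (67/2)x^2 + (46/3)x + 11/12

θ f = (35/2)x^5 - x^4 - (7/3)x
S_{-3/2} f = -(1701/64)x^5 - (81/64)x^4 + (7/2)x
E_{1} f = (7/2)x^5 + (69/4)x^4 + 34x^3 + (67/2)x^2 + (85/6)x + 11/12
(θ + S_{-3/2} + E_{1}) f = -(357/64)x^5 + (959/64)x^4 + 34x^3 + (67/2)x^2 + (46/3)x + 11/12


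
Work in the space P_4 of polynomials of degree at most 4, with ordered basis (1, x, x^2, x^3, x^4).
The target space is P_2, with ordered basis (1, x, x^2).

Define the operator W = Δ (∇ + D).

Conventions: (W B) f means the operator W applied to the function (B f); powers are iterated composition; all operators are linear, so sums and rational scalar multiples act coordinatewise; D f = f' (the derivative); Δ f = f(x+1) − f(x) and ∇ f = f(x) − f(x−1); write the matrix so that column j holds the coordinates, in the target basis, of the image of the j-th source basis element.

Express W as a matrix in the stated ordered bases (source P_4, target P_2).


the matrix is [[0, 0, 4, 3, 6]; [0, 0, 0, 12, 12]; [0, 0, 0, 0, 24]] (rows listed top to bottom)

image of 1: 0
image of x: 0
image of x^2: 4
image of x^3: 12x + 3
image of x^4: 24x^2 + 12x + 6
each image's coordinates form column j of the matrix


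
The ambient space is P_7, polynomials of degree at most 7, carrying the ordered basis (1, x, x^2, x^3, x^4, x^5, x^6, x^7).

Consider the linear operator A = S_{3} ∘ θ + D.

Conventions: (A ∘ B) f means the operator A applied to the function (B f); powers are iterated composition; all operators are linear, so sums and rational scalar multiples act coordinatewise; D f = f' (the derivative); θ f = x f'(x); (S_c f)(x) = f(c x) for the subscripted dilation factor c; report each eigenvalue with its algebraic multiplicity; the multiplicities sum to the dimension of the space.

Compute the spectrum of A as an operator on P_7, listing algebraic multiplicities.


image of 1: 0
image of x: 3x + 1
image of x^2: 18x^2 + 2x
image of x^3: 81x^3 + 3x^2
image of x^4: 324x^4 + 4x^3
image of x^5: 1215x^5 + 5x^4
image of x^6: 4374x^6 + 6x^5
image of x^7: 15309x^7 + 7x^6
the matrix is upper triangular; its diagonal is (0, 3, 18, 81, 324, 1215, 4374, 15309)
for a triangular matrix the eigenvalues are the diagonal entries, with algebraic multiplicity their repetition count

λ = 0 (multiplicity 1), λ = 3 (multiplicity 1), λ = 18 (multiplicity 1), λ = 81 (multiplicity 1), λ = 324 (multiplicity 1), λ = 1215 (multiplicity 1), λ = 4374 (multiplicity 1), λ = 15309 (multiplicity 1)


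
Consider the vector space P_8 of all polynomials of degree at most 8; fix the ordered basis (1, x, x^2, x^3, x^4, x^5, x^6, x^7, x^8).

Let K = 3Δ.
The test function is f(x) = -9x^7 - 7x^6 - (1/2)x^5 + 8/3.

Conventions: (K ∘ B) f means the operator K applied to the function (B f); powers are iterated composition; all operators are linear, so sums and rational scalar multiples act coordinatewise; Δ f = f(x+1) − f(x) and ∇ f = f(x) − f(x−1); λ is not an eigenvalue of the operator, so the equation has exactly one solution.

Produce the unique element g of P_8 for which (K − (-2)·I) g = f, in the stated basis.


write g with unknown coordinates in the stated basis and equate coefficients in (K − (-2)·I) g = f
solving from the highest basis element down gives g = -(9/2)x^7 + (175/4)x^6 - (1009/4)x^5 + (4575/4)x^4 - 4155x^3 + (90759/8)x^2 - (82617/4)x + 902485/48
check: K g = -(189/2)x^6 + 504x^5 - (4575/2)x^4 + 8310x^3 - (90759/4)x^2 + (82617/2)x - 300807/8
so K g − (-2)·g = -9x^7 - 7x^6 - (1/2)x^5 + 8/3 = f ✓

the image equals g(x) = -(9/2)x^7 + (175/4)x^6 - (1009/4)x^5 + (4575/4)x^4 - 4155x^3 + (90759/8)x^2 - (82617/4)x + 902485/48


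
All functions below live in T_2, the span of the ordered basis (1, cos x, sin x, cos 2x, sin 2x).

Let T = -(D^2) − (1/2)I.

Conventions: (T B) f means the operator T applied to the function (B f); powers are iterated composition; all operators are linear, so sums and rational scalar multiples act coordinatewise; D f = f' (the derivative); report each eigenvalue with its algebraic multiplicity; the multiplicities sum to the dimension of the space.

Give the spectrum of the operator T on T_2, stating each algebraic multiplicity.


image of 1: -1/2
image of cos x: (1/2)cos x
image of sin x: (1/2)sin x
image of cos 2x: (7/2)cos 2x
image of sin 2x: (7/2)sin 2x
the matrix is diagonal; its diagonal is (-1/2, 1/2, 1/2, 7/2, 7/2)
for a triangular matrix the eigenvalues are the diagonal entries, with algebraic multiplicity their repetition count

λ = -1/2 (multiplicity 1), λ = 1/2 (multiplicity 2), λ = 7/2 (multiplicity 2)
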